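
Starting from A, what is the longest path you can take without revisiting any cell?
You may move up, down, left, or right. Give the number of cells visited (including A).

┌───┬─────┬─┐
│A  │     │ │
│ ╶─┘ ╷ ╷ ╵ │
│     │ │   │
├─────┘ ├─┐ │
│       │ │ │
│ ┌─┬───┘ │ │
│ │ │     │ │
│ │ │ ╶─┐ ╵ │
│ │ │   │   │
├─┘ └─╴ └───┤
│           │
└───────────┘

Finding longest simple path using DFS:
Start: (0, 0)
Longest path visits 23 cells
Path: A → down → right → right → up → right → right → down → right → down → down → down → left → up → left → left → down → right → down → left → left → up → up

Solution:

┌───┬─────┬─┐
│A  │↱ → ↓│ │
│ ╶─┘ ╷ ╷ ╵ │
│↳ → ↑│ │↳ ↓│
├─────┘ ├─┐ │
│       │ │↓│
│ ┌─┬───┘ │ │
│ │B│↓ ← ↰│↓│
│ │ │ ╶─┐ ╵ │
│ │↑│↳ ↓│↑ ↲│
├─┘ └─╴ └───┤
│  ↑ ← ↲    │
└───────────┘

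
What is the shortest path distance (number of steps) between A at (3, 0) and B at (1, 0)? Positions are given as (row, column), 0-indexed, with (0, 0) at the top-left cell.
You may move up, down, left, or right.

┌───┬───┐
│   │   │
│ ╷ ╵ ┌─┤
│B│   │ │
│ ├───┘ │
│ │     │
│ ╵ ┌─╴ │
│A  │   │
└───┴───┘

Finding path from (3, 0) to (1, 0):
Path: (3,0) → (2,0) → (1,0)
Distance: 2 steps

Solution:

┌───┬───┐
│   │   │
│ ╷ ╵ ┌─┤
│B│   │ │
│ ├───┘ │
│↑│     │
│ ╵ ┌─╴ │
│A  │   │
└───┴───┘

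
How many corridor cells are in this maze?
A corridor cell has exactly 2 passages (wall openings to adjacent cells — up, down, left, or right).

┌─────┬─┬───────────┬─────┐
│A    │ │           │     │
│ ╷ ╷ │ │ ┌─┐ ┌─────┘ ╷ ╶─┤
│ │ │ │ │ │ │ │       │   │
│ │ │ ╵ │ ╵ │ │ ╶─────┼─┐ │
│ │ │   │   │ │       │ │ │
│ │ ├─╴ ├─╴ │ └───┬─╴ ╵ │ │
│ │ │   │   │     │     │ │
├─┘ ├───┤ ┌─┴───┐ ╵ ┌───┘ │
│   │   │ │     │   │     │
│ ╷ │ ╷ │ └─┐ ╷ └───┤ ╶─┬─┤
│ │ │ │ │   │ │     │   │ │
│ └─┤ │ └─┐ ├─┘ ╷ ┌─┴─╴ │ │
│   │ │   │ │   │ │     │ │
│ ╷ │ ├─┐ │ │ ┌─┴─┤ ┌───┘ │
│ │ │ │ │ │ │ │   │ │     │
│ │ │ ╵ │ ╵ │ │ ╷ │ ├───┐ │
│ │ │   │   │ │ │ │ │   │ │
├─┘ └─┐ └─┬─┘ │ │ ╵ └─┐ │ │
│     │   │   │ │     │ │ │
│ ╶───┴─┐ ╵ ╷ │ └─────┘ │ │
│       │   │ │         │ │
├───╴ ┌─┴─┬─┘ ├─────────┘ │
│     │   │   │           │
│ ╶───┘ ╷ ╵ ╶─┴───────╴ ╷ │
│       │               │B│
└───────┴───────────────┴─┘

Counting cells with exactly 2 passages:
Total corridor cells: 127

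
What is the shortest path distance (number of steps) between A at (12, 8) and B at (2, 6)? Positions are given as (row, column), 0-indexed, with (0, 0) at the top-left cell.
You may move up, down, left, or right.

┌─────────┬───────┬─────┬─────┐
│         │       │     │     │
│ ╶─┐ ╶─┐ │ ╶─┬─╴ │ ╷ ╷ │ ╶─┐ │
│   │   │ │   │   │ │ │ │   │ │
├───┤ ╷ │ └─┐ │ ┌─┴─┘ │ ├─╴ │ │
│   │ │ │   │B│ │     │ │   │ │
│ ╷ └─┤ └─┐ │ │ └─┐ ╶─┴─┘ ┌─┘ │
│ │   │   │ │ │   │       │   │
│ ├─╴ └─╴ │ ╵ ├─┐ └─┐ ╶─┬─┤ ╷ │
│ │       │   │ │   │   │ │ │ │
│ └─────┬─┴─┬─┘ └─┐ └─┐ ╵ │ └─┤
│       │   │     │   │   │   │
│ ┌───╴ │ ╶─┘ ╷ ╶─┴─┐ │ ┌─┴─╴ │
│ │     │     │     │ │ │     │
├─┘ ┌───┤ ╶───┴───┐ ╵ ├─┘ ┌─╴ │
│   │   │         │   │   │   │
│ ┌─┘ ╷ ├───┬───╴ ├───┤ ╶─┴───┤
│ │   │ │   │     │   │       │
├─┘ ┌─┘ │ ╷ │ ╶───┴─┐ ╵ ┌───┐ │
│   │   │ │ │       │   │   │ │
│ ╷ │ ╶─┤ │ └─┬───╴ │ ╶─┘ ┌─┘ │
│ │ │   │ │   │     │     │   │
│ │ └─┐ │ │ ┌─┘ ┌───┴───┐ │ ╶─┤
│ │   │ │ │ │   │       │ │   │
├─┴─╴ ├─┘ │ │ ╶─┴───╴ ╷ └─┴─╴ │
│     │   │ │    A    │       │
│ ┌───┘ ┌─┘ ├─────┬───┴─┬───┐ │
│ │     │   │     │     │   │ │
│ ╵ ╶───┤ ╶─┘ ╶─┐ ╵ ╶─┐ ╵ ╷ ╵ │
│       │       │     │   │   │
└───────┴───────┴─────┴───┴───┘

Finding path from (12, 8) to (2, 6):
Path: (12,8) → (12,7) → (12,6) → (11,6) → (11,7) → (10,7) → (10,8) → (10,9) → (9,9) → (9,8) → (9,7) → (9,6) → (8,6) → (8,7) → (8,8) → (7,8) → (7,7) → (7,6) → (7,5) → (7,4) → (6,4) → (6,5) → (6,6) → (5,6) → (5,7) → (6,7) → (6,8) → (6,9) → (7,9) → (7,10) → (6,10) → (5,10) → (5,9) → (4,9) → (4,8) → (3,8) → (3,7) → (2,7) → (1,7) → (1,8) → (0,8) → (0,7) → (0,6) → (0,5) → (1,5) → (1,6) → (2,6)
Distance: 46 steps

Solution:

┌─────────┬───────┬─────┬─────┐
│         │↓ ← ← ↰│     │     │
│ ╶─┐ ╶─┐ │ ╶─┬─╴ │ ╷ ╷ │ ╶─┐ │
│   │   │ │↳ ↓│↱ ↑│ │ │ │   │ │
├───┤ ╷ │ └─┐ │ ┌─┴─┘ │ ├─╴ │ │
│   │ │ │   │B│↑│     │ │   │ │
│ ╷ └─┤ └─┐ │ │ └─┐ ╶─┴─┘ ┌─┘ │
│ │   │   │ │ │↑ ↰│       │   │
│ ├─╴ └─╴ │ ╵ ├─┐ └─┐ ╶─┬─┤ ╷ │
│ │       │   │ │↑ ↰│   │ │ │ │
│ └─────┬─┴─┬─┘ └─┐ └─┐ ╵ │ └─┤
│       │   │↱ ↓  │↑ ↰│   │   │
│ ┌───╴ │ ╶─┘ ╷ ╶─┴─┐ │ ┌─┴─╴ │
│ │     │↱ → ↑│↳ → ↓│↑│ │     │
├─┘ ┌───┤ ╶───┴───┐ ╵ ├─┘ ┌─╴ │
│   │   │↑ ← ← ← ↰│↳ ↑│   │   │
│ ┌─┘ ╷ ├───┬───╴ ├───┤ ╶─┴───┤
│ │   │ │   │↱ → ↑│   │       │
├─┘ ┌─┘ │ ╷ │ ╶───┴─┐ ╵ ┌───┐ │
│   │   │ │ │↑ ← ← ↰│   │   │ │
│ ╷ │ ╶─┤ │ └─┬───╴ │ ╶─┘ ┌─┘ │
│ │ │   │ │   │↱ → ↑│     │   │
│ │ └─┐ │ │ ┌─┘ ┌───┴───┐ │ ╶─┤
│ │   │ │ │ │↱ ↑│       │ │   │
├─┴─╴ ├─┘ │ │ ╶─┴───╴ ╷ └─┴─╴ │
│     │   │ │↑ ← A    │       │
│ ┌───┘ ┌─┘ ├─────┬───┴─┬───┐ │
│ │     │   │     │     │   │ │
│ ╵ ╶───┤ ╶─┘ ╶─┐ ╵ ╶─┐ ╵ ╷ ╵ │
│       │       │     │   │   │
└───────┴───────┴─────┴───┴───┘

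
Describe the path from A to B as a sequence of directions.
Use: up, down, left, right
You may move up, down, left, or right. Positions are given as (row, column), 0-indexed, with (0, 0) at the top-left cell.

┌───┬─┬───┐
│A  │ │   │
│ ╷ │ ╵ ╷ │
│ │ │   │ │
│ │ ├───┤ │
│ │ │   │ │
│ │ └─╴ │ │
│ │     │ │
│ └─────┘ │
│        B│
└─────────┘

Finding the path and converting it to directions:
Path through cells: (0,0) → (1,0) → (2,0) → (3,0) → (4,0) → (4,1) → (4,2) → (4,3) → (4,4)
Directions: down, down, down, down, right, right, right, right

Solution:

┌───┬─┬───┐
│A  │ │   │
│ ╷ │ ╵ ╷ │
│↓│ │   │ │
│ │ ├───┤ │
│↓│ │   │ │
│ │ └─╴ │ │
│↓│     │ │
│ └─────┘ │
│↳ → → → B│
└─────────┘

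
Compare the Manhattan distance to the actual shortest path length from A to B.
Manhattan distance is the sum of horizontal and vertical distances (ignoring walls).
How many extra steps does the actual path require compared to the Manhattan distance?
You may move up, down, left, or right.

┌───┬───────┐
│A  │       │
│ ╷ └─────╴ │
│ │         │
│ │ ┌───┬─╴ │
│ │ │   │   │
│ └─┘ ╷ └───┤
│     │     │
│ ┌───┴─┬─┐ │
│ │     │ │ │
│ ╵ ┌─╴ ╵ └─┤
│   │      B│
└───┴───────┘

Manhattan distance: |5 - 0| + |5 - 0| = 10
Actual path length: 12
Extra steps: 12 - 10 = 2

Solution:

┌───┬───────┐
│A  │       │
│ ╷ └─────╴ │
│↓│         │
│ │ ┌───┬─╴ │
│↓│ │   │   │
│ └─┘ ╷ └───┤
│↓    │     │
│ ┌───┴─┬─┐ │
│↓│↱ → ↓│ │ │
│ ╵ ┌─╴ ╵ └─┤
│↳ ↑│  ↳ → B│
└───┴───────┘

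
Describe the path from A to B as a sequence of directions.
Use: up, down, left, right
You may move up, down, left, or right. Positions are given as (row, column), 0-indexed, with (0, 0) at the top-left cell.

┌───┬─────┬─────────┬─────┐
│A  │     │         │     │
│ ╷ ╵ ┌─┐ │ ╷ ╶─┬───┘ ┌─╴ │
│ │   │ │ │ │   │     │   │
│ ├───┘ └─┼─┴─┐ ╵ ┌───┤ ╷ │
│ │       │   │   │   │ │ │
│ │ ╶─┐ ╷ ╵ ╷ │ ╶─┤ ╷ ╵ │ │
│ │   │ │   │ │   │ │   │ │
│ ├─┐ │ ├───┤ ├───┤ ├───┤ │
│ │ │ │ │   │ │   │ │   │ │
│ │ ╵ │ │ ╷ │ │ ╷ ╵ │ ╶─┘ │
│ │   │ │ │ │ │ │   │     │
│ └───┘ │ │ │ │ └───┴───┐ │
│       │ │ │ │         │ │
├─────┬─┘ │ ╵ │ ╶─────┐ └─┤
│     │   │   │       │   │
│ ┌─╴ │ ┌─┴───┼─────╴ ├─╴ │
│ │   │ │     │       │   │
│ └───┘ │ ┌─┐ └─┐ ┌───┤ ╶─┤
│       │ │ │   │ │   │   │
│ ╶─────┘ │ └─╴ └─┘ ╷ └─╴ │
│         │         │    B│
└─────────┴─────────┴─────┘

Finding the path and converting it to directions:
Path through cells: (0,0) → (1,0) → (2,0) → (3,0) → (4,0) → (5,0) → (6,0) → (6,1) → (6,2) → (6,3) → (5,3) → (4,3) → (3,3) → (2,3) → (2,4) → (3,4) → (3,5) → (2,5) → (2,6) → (3,6) → (4,6) → (5,6) → (6,6) → (7,6) → (7,5) → (6,5) → (5,5) → (4,5) → (4,4) → (5,4) → (6,4) → (7,4) → (7,3) → (8,3) → (9,3) → (9,2) → (9,1) → (9,0) → (10,0) → (10,1) → (10,2) → (10,3) → (10,4) → (9,4) → (8,4) → (8,5) → (8,6) → (9,6) → (9,7) → (10,7) → (10,8) → (10,9) → (9,9) → (9,10) → (10,10) → (10,11) → (10,12)
Directions: down, down, down, down, down, down, right, right, right, up, up, up, up, right, down, right, up, right, down, down, down, down, down, left, up, up, up, left, down, down, down, left, down, down, left, left, left, down, right, right, right, right, up, up, right, right, down, right, down, right, right, up, right, down, right, right

Solution:

┌───┬─────┬─────────┬─────┐
│A  │     │         │     │
│ ╷ ╵ ┌─┐ │ ╷ ╶─┬───┘ ┌─╴ │
│↓│   │ │ │ │   │     │   │
│ ├───┘ └─┼─┴─┐ ╵ ┌───┤ ╷ │
│↓│    ↱ ↓│↱ ↓│   │   │ │ │
│ │ ╶─┐ ╷ ╵ ╷ │ ╶─┤ ╷ ╵ │ │
│↓│   │↑│↳ ↑│↓│   │ │   │ │
│ ├─┐ │ ├───┤ ├───┤ ├───┤ │
│↓│ │ │↑│↓ ↰│↓│   │ │   │ │
│ │ ╵ │ │ ╷ │ │ ╷ ╵ │ ╶─┘ │
│↓│   │↑│↓│↑│↓│ │   │     │
│ └───┘ │ │ │ │ └───┴───┐ │
│↳ → → ↑│↓│↑│↓│         │ │
├─────┬─┘ │ ╵ │ ╶─────┐ └─┤
│     │↓ ↲│↑ ↲│       │   │
│ ┌─╴ │ ┌─┴───┼─────╴ ├─╴ │
│ │   │↓│↱ → ↓│       │   │
│ └───┘ │ ┌─┐ └─┐ ┌───┤ ╶─┤
│↓ ← ← ↲│↑│ │↳ ↓│ │↱ ↓│   │
│ ╶─────┘ │ └─╴ └─┘ ╷ └─╴ │
│↳ → → → ↑│    ↳ → ↑│↳ → B│
└─────────┴─────────┴─────┘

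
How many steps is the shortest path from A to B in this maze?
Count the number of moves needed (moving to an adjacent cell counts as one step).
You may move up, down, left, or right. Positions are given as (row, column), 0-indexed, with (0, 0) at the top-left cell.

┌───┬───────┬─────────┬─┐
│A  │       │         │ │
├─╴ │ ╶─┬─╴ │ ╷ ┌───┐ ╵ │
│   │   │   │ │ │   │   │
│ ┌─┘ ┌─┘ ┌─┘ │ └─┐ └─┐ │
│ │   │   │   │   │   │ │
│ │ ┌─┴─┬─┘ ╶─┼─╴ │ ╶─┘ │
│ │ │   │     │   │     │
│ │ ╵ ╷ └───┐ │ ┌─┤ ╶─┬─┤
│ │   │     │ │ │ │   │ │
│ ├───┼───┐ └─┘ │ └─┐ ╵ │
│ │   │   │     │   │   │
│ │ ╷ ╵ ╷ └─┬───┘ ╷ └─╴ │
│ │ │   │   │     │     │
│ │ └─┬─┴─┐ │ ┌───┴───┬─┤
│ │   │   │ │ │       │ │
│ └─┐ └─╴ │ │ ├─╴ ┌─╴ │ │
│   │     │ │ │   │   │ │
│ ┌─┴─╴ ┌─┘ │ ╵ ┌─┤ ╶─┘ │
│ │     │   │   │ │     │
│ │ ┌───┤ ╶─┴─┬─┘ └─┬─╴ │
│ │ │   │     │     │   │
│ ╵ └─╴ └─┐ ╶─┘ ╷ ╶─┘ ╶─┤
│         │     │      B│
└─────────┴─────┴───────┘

Using BFS to find shortest path:
Start: (0, 0), End: (11, 11)
Path found:
(0,0) → (0,1) → (1,1) → (1,0) → (2,0) → (3,0) → (4,0) → (5,0) → (6,0) → (7,0) → (8,0) → (9,0) → (10,0) → (11,0) → (11,1) → (10,1) → (9,1) → (9,2) → (9,3) → (8,3) → (8,2) → (7,2) → (7,1) → (6,1) → (5,1) → (5,2) → (6,2) → (6,3) → (5,3) → (5,4) → (6,4) → (6,5) → (7,5) → (8,5) → (9,5) → (9,4) → (10,4) → (10,5) → (11,5) → (11,6) → (11,7) → (10,7) → (10,8) → (11,8) → (11,9) → (11,10) → (11,11)
Number of steps: 46

Solution:

┌───┬───────┬─────────┬─┐
│A ↓│       │         │ │
├─╴ │ ╶─┬─╴ │ ╷ ┌───┐ ╵ │
│↓ ↲│   │   │ │ │   │   │
│ ┌─┘ ┌─┘ ┌─┘ │ └─┐ └─┐ │
│↓│   │   │   │   │   │ │
│ │ ┌─┴─┬─┘ ╶─┼─╴ │ ╶─┘ │
│↓│ │   │     │   │     │
│ │ ╵ ╷ └───┐ │ ┌─┤ ╶─┬─┤
│↓│   │     │ │ │ │   │ │
│ ├───┼───┐ └─┘ │ └─┐ ╵ │
│↓│↱ ↓│↱ ↓│     │   │   │
│ │ ╷ ╵ ╷ └─┬───┘ ╷ └─╴ │
│↓│↑│↳ ↑│↳ ↓│     │     │
│ │ └─┬─┴─┐ │ ┌───┴───┬─┤
│↓│↑ ↰│   │↓│ │       │ │
│ └─┐ └─╴ │ │ ├─╴ ┌─╴ │ │
│↓  │↑ ↰  │↓│ │   │   │ │
│ ┌─┴─╴ ┌─┘ │ ╵ ┌─┤ ╶─┘ │
│↓│↱ → ↑│↓ ↲│   │ │     │
│ │ ┌───┤ ╶─┴─┬─┘ └─┬─╴ │
│↓│↑│   │↳ ↓  │↱ ↓  │   │
│ ╵ └─╴ └─┐ ╶─┘ ╷ ╶─┘ ╶─┤
│↳ ↑      │↳ → ↑│↳ → → B│
└─────────┴─────┴───────┘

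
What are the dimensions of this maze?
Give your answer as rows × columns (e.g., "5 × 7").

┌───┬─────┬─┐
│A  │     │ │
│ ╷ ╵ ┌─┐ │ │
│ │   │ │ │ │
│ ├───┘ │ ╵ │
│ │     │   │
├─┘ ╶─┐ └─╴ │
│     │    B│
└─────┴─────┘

Counting the maze dimensions:
Rows (vertical): 4
Columns (horizontal): 6
Dimensions: 4 × 6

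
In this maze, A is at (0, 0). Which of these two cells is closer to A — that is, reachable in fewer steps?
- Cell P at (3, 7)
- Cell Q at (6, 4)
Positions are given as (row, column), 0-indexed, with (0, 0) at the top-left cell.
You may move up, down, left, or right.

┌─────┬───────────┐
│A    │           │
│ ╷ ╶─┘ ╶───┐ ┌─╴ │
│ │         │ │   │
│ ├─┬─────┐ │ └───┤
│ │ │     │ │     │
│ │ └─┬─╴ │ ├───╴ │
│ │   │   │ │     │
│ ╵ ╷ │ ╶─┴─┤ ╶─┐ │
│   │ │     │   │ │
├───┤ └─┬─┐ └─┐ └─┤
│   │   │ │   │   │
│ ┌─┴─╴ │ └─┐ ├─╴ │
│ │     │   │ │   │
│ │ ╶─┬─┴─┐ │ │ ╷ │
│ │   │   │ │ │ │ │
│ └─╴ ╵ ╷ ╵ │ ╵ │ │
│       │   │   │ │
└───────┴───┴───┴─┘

Shortest path A → P at (3, 7): 14 steps
Shortest path A → Q at (6, 4): 24 steps

P is closer (14 steps vs 24 steps).

Path to P:

┌─────┬───────────┐
│A ↓  │↱ → → ↓    │
│ ╷ ╶─┘ ╶───┐ ┌─╴ │
│ │↳ → ↑    │↓│   │
│ ├─┬─────┐ │ └───┤
│ │ │     │ │↳ → ↓│
│ │ └─┬─╴ │ ├───╴ │
│ │   │   │ │  P ↲│
│ ╵ ╷ │ ╶─┴─┤ ╶─┐ │
│   │ │     │   │ │
├───┤ └─┬─┐ └─┐ └─┤
│   │   │ │   │   │
│ ┌─┴─╴ │ └─┐ ├─╴ │
│ │     │   │ │   │
│ │ ╶─┬─┴─┐ │ │ ╷ │
│ │   │   │ │ │ │ │
│ └─╴ ╵ ╷ ╵ │ ╵ │ │
│       │   │   │ │
└───────┴───┴───┴─┘

Path to Q:

┌─────┬───────────┐
│A    │           │
│ ╷ ╶─┘ ╶───┐ ┌─╴ │
│↓│         │ │   │
│ ├─┬─────┐ │ └───┤
│↓│ │     │ │     │
│ │ └─┬─╴ │ ├───╴ │
│↓│↱ ↓│   │ │     │
│ ╵ ╷ │ ╶─┴─┤ ╶─┐ │
│↳ ↑│↓│     │   │ │
├───┤ └─┬─┐ └─┐ └─┤
│   │↳ ↓│ │   │   │
│ ┌─┴─╴ │ └─┐ ├─╴ │
│ │↓ ← ↲│Q ↰│ │   │
│ │ ╶─┬─┴─┐ │ │ ╷ │
│ │↳ ↓│↱ ↓│↑│ │ │ │
│ └─╴ ╵ ╷ ╵ │ ╵ │ │
│    ↳ ↑│↳ ↑│   │ │
└───────┴───┴───┴─┘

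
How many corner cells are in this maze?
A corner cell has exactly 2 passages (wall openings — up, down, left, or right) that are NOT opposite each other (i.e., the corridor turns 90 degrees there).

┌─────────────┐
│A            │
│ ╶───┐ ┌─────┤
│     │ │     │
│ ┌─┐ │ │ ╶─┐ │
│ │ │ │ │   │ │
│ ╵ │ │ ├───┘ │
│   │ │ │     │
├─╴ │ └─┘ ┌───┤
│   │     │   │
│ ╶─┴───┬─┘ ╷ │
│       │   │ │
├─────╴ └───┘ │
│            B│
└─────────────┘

Counting corner cells (2 non-opposite passages):
Total corners: 18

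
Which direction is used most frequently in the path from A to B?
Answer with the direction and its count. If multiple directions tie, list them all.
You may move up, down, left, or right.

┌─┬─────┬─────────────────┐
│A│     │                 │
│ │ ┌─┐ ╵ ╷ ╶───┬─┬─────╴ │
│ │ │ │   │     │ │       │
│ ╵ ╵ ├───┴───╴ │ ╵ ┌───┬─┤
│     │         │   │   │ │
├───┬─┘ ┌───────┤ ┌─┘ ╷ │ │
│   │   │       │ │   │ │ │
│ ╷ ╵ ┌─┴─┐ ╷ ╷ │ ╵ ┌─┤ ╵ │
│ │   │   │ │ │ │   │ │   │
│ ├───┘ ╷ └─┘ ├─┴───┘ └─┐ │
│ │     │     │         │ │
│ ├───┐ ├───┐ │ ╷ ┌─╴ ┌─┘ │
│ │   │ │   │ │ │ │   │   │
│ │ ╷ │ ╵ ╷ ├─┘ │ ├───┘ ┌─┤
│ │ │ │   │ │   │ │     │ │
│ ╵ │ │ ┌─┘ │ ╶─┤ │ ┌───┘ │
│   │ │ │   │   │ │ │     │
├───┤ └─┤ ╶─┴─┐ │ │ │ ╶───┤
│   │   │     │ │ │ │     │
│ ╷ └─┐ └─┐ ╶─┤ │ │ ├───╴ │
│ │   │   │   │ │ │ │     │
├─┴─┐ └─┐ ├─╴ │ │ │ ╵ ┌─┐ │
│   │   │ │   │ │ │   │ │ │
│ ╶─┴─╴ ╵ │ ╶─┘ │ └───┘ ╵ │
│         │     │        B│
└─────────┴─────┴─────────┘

Directions: down, down, right, up, up, right, right, down, right, up, right, right, right, right, right, right, right, right, down, left, left, left, down, left, down, down, right, up, right, up, right, down, down, right, down, down, left, down, left, left, down, down, down, down, right, up, right, right, down, down
Counts: {'down': 18, 'right': 19, 'up': 6, 'left': 7}
Most common: right (19 times)

Solution:

┌─┬─────┬─────────────────┐
│A│↱ → ↓│↱ → → → → → → → ↓│
│ │ ┌─┐ ╵ ╷ ╶───┬─┬─────╴ │
│↓│↑│ │↳ ↑│     │ │↓ ← ← ↲│
│ ╵ ╵ ├───┴───╴ │ ╵ ┌───┬─┤
│↳ ↑  │         │↓ ↲│↱ ↓│ │
├───┬─┘ ┌───────┤ ┌─┘ ╷ │ │
│   │   │       │↓│↱ ↑│↓│ │
│ ╷ ╵ ┌─┴─┐ ╷ ╷ │ ╵ ┌─┤ ╵ │
│ │   │   │ │ │ │↳ ↑│ │↳ ↓│
│ ├───┘ ╷ └─┘ ├─┴───┘ └─┐ │
│ │     │     │         │↓│
│ ├───┐ ├───┐ │ ╷ ┌─╴ ┌─┘ │
│ │   │ │   │ │ │ │   │↓ ↲│
│ │ ╷ │ ╵ ╷ ├─┘ │ ├───┘ ┌─┤
│ │ │ │   │ │   │ │↓ ← ↲│ │
│ ╵ │ │ ┌─┘ │ ╶─┤ │ ┌───┘ │
│   │ │ │   │   │ │↓│     │
├───┤ └─┤ ╶─┴─┐ │ │ │ ╶───┤
│   │   │     │ │ │↓│     │
│ ╷ └─┐ └─┐ ╶─┤ │ │ ├───╴ │
│ │   │   │   │ │ │↓│↱ → ↓│
├─┴─┐ └─┐ ├─╴ │ │ │ ╵ ┌─┐ │
│   │   │ │   │ │ │↳ ↑│ │↓│
│ ╶─┴─╴ ╵ │ ╶─┘ │ └───┘ ╵ │
│         │     │        B│
└─────────┴─────┴─────────┘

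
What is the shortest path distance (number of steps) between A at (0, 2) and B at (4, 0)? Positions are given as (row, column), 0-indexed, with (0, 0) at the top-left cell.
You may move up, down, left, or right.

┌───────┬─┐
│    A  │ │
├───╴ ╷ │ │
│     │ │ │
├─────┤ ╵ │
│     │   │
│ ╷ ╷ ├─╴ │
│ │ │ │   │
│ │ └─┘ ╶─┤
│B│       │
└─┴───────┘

Finding path from (0, 2) to (4, 0):
Path: (0,2) → (0,3) → (1,3) → (2,3) → (2,4) → (3,4) → (3,3) → (4,3) → (4,2) → (4,1) → (3,1) → (2,1) → (2,0) → (3,0) → (4,0)
Distance: 14 steps

Solution:

┌───────┬─┐
│    A ↓│ │
├───╴ ╷ │ │
│     │↓│ │
├─────┤ ╵ │
│↓ ↰  │↳ ↓│
│ ╷ ╷ ├─╴ │
│↓│↑│ │↓ ↲│
│ │ └─┘ ╶─┤
│B│↑ ← ↲  │
└─┴───────┘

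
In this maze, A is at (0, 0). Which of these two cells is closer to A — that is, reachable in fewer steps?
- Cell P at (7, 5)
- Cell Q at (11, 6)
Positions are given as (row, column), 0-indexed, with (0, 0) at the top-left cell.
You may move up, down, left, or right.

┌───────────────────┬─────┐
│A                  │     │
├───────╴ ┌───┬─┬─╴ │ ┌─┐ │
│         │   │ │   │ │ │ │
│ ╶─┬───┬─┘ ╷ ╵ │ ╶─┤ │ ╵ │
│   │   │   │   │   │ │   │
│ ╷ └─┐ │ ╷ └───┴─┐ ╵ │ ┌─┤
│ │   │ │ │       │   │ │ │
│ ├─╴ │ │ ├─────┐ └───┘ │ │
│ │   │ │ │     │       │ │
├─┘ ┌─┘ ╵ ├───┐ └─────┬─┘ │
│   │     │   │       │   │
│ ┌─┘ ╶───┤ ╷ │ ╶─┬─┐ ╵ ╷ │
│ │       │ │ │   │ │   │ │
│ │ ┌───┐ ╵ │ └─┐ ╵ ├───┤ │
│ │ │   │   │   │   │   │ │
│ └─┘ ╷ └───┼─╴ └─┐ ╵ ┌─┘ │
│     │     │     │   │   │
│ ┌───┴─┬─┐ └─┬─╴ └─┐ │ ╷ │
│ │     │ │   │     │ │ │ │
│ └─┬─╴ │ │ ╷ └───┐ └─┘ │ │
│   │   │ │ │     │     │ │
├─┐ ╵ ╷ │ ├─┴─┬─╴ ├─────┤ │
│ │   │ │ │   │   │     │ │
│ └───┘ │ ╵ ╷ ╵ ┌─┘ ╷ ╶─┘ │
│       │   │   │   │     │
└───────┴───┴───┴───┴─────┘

Shortest path A → P at (7, 5): 44 steps
Shortest path A → Q at (11, 6): 37 steps

Q is closer (37 steps vs 44 steps).

Path to P:

┌───────────────────┬─────┐
│A → → → → → → → → ↓│↱ → ↓│
├───────╴ ┌───┬─┬─╴ │ ┌─┐ │
│         │   │ │↓ ↲│↑│ │↓│
│ ╶─┬───┬─┘ ╷ ╵ │ ╶─┤ │ ╵ │
│   │   │↓ ↰│   │↳ ↓│↑│↓ ↲│
│ ╷ └─┐ │ ╷ └───┴─┐ ╵ │ ┌─┤
│ │   │ │↓│↑ ← ← ↰│↳ ↑│↓│ │
│ ├─╴ │ │ ├─────┐ └───┘ │ │
│ │   │ │↓│     │↑ ← ← ↲│ │
├─┘ ┌─┘ ╵ ├───┐ └─────┬─┘ │
│   │↓ ← ↲│   │       │   │
│ ┌─┘ ╶───┤ ╷ │ ╶─┬─┐ ╵ ╷ │
│ │  ↳ → ↓│ │ │   │ │   │ │
│ │ ┌───┐ ╵ │ └─┐ ╵ ├───┤ │
│ │ │   │↳ P│   │   │   │ │
│ └─┘ ╷ └───┼─╴ └─┐ ╵ ┌─┘ │
│     │     │     │   │   │
│ ┌───┴─┬─┐ └─┬─╴ └─┐ │ ╷ │
│ │     │ │   │     │ │ │ │
│ └─┬─╴ │ │ ╷ └───┐ └─┘ │ │
│   │   │ │ │     │     │ │
├─┐ ╵ ╷ │ ├─┴─┬─╴ ├─────┤ │
│ │   │ │ │   │   │     │ │
│ └───┘ │ ╵ ╷ ╵ ┌─┘ ╷ ╶─┘ │
│       │   │   │   │     │
└───────┴───┴───┴───┴─────┘

Path to Q:

┌───────────────────┬─────┐
│A → → → ↓          │     │
├───────╴ ┌───┬─┬─╴ │ ┌─┐ │
│↓ ← ← ← ↲│   │ │   │ │ │ │
│ ╶─┬───┬─┘ ╷ ╵ │ ╶─┤ │ ╵ │
│↳ ↓│   │   │   │   │ │   │
│ ╷ └─┐ │ ╷ └───┴─┐ ╵ │ ┌─┤
│ │↳ ↓│ │ │       │   │ │ │
│ ├─╴ │ │ ├─────┐ └───┘ │ │
│ │↓ ↲│ │ │     │       │ │
├─┘ ┌─┘ ╵ ├───┐ └─────┬─┘ │
│↓ ↲│     │   │       │   │
│ ┌─┘ ╶───┤ ╷ │ ╶─┬─┐ ╵ ╷ │
│↓│       │ │ │   │ │   │ │
│ │ ┌───┐ ╵ │ └─┐ ╵ ├───┤ │
│↓│ │↱ ↓│   │   │   │   │ │
│ └─┘ ╷ └───┼─╴ └─┐ ╵ ┌─┘ │
│↳ → ↑│↳ → ↓│     │   │   │
│ ┌───┴─┬─┐ └─┬─╴ └─┐ │ ╷ │
│ │     │ │↳ ↓│     │ │ │ │
│ └─┬─╴ │ │ ╷ └───┐ └─┘ │ │
│   │   │ │ │↳ → ↓│     │ │
├─┐ ╵ ╷ │ ├─┴─┬─╴ ├─────┤ │
│ │   │ │ │  Q│↓ ↲│     │ │
│ └───┘ │ ╵ ╷ ╵ ┌─┘ ╷ ╶─┘ │
│       │   │↑ ↲│   │     │
└───────┴───┴───┴───┴─────┘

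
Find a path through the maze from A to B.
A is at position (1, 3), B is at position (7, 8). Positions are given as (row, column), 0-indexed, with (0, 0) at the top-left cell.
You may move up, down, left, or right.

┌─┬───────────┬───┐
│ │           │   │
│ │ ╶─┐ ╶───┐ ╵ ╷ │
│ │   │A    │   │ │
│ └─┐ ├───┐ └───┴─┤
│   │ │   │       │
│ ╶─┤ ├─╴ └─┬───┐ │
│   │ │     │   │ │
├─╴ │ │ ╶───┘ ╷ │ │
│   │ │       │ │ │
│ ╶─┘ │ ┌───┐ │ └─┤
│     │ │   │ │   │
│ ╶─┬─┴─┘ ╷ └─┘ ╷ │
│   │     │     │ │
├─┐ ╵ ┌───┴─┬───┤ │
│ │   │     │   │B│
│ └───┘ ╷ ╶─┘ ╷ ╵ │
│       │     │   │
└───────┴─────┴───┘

Finding the shortest path from (1, 3) to (7, 8):
Path length: 27 steps
Directions: up → left → left → down → right → down → down → down → down → left → left → down → right → down → right → up → right → right → up → right → down → right → right → up → right → down → down

Solution:

┌─┬───────────┬───┐
│ │↓ ← ↰      │   │
│ │ ╶─┐ ╶───┐ ╵ ╷ │
│ │↳ ↓│A    │   │ │
│ └─┐ ├───┐ └───┴─┤
│   │↓│   │       │
│ ╶─┤ ├─╴ └─┬───┐ │
│   │↓│     │   │ │
├─╴ │ │ ╶───┘ ╷ │ │
│   │↓│       │ │ │
│ ╶─┘ │ ┌───┐ │ └─┤
│↓ ← ↲│ │↱ ↓│ │↱ ↓│
│ ╶─┬─┴─┘ ╷ └─┘ ╷ │
│↳ ↓│↱ → ↑│↳ → ↑│↓│
├─┐ ╵ ┌───┴─┬───┤ │
│ │↳ ↑│     │   │B│
│ └───┘ ╷ ╶─┘ ╷ ╵ │
│       │     │   │
└───────┴─────┴───┘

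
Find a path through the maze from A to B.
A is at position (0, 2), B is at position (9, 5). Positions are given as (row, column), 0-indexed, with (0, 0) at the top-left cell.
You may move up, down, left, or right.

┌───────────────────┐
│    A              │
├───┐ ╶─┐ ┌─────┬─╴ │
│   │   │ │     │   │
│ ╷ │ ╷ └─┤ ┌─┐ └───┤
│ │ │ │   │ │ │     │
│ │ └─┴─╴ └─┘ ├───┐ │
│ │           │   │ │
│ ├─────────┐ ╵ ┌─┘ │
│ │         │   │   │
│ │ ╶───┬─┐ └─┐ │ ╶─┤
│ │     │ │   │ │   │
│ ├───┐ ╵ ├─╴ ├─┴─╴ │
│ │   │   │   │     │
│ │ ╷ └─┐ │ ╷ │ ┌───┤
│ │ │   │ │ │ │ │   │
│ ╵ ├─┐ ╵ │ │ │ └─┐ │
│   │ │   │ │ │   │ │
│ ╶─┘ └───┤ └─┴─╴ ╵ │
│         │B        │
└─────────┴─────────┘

Finding the shortest path from (0, 2) to (9, 5):
Path length: 44 steps
Directions: down → right → down → right → down → left → left → left → up → up → left → down → down → down → down → down → down → down → right → up → up → right → down → right → down → right → up → up → left → up → left → left → up → right → right → right → right → down → right → down → left → down → down → down

Solution:

┌───────────────────┐
│    A              │
├───┐ ╶─┐ ┌─────┬─╴ │
│↓ ↰│↳ ↓│ │     │   │
│ ╷ │ ╷ └─┤ ┌─┐ └───┤
│↓│↑│ │↳ ↓│ │ │     │
│ │ └─┴─╴ └─┘ ├───┐ │
│↓│↑ ← ← ↲    │   │ │
│ ├─────────┐ ╵ ┌─┘ │
│↓│↱ → → → ↓│   │   │
│ │ ╶───┬─┐ └─┐ │ ╶─┤
│↓│↑ ← ↰│ │↳ ↓│ │   │
│ ├───┐ ╵ ├─╴ ├─┴─╴ │
│↓│↱ ↓│↑ ↰│↓ ↲│     │
│ │ ╷ └─┐ │ ╷ │ ┌───┤
│↓│↑│↳ ↓│↑│↓│ │ │   │
│ ╵ ├─┐ ╵ │ │ │ └─┐ │
│↳ ↑│ │↳ ↑│↓│ │   │ │
│ ╶─┘ └───┤ └─┴─╴ ╵ │
│         │B        │
└─────────┴─────────┘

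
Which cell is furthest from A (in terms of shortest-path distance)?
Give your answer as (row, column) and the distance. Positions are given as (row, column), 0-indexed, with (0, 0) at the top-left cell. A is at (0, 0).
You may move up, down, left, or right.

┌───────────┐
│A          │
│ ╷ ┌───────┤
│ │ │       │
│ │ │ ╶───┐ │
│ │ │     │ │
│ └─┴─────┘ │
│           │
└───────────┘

Computing BFS distances from A to all cells:
Furthest cell: (2, 4)
Distance: 16 steps

Path from A to the furthest cell:

┌───────────┐
│A          │
│ ╷ ┌───────┤
│↓│ │↓ ← ← ↰│
│ │ │ ╶───┐ │
│↓│ │↳ → B│↑│
│ └─┴─────┘ │
│↳ → → → → ↑│
└───────────┘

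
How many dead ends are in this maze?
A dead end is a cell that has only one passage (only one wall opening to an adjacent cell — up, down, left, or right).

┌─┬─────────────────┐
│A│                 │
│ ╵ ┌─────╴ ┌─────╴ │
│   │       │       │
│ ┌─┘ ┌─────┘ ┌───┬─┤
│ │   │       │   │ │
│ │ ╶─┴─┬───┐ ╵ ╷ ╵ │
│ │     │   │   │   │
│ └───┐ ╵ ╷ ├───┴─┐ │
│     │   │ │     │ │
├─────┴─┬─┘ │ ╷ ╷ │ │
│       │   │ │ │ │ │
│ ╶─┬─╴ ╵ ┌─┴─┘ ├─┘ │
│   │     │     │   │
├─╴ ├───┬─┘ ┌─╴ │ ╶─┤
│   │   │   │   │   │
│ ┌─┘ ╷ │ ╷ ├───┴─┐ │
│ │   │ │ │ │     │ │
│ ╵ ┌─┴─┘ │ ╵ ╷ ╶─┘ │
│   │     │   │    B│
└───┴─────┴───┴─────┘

Checking each cell for number of passages:

Dead ends found at positions:
  (0, 0)
  (2, 3)
  (2, 9)
  (4, 2)
  (5, 6)
  (5, 8)
  (6, 2)
  (7, 6)
  (8, 3)
  (8, 8)
  (9, 2)
Total dead ends: 11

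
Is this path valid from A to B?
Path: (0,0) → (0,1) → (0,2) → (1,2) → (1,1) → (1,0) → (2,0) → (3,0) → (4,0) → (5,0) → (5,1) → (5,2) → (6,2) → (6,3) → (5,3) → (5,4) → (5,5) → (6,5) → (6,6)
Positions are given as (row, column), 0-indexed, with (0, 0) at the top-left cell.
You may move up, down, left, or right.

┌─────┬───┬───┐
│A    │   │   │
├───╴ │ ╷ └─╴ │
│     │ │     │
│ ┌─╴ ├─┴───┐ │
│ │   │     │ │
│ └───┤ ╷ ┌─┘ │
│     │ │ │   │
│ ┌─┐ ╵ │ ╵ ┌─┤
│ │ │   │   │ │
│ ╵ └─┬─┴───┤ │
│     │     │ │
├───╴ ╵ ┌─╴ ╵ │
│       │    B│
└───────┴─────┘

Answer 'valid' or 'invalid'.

Checking path validity:
Result: All consecutive moves are passable.

valid

Correct solution:

┌─────┬───┬───┐
│A → ↓│   │   │
├───╴ │ ╷ └─╴ │
│↓ ← ↲│ │     │
│ ┌─╴ ├─┴───┐ │
│↓│   │     │ │
│ └───┤ ╷ ┌─┘ │
│↓    │ │ │   │
│ ┌─┐ ╵ │ ╵ ┌─┤
│↓│ │   │   │ │
│ ╵ └─┬─┴───┤ │
│↳ → ↓│↱ → ↓│ │
├───╴ ╵ ┌─╴ ╵ │
│    ↳ ↑│  ↳ B│
└───────┴─────┘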